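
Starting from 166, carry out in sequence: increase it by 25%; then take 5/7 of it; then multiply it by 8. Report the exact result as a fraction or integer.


Start with 166.
Step 1: Increase by 25%: 166 * 125/100 = 415/2
Step 2: Take 5/7: 415/2 * 5/7 = 2075/14
Step 3: Multiply by 8: 2075/14 * 8 = 8300/7
Final result = 8300/7

8300/7


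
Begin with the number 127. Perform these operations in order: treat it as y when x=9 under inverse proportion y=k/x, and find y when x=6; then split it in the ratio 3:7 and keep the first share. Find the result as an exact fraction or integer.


Start with 127.
Step 1: Inverse prop: k = (127)*9; new y = k/6 = 127*9/6 = 381/2
Step 2: Split 3:7, first share = 381/2 * 3/10 = 1143/20
Final result = 1143/20

1143/20


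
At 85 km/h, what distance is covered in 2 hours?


Using distance = speed * time
Speed = 85 km/h
Time = 2 hours
Distance = 85 * 2
= 170 km

170


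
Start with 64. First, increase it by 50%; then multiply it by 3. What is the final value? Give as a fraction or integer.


Start with 64.
Step 1: Increase by 50%: 64 * 150/100 = 96
Step 2: Multiply by 3: 96 * 3 = 288
Final result = 288

288


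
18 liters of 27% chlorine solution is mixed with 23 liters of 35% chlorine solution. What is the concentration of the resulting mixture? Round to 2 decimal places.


Solute in mixture 1 = 27% of 18 L = 18*27/100 = 243/50 L
Solute in mixture 2 = 35% of 23 L = 23*35/100 = 161/20 L
Total solute = 243/50 + 161/20 = 1291/100 L
Total volume = 18 + 23 = 41 L
Final concentration = 1291/100/41 * 100 = 31.49%

31.49


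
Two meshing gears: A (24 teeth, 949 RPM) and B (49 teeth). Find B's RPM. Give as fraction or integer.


Gear ratio: teeth_A * RPM_A = teeth_B * RPM_B
24 * 949 = 49 * RPM_B
22776 = 49 * RPM_B
RPM_B = 22776 / 49
RPM_B = 22776/49

22776/49


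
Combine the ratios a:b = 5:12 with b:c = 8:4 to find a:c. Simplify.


Given a:b = 5:12 and b:c = 8:4
Make b consistent. Multiply first ratio by 8: a:b = 40:96
Multiply second ratio by 12: b:c = 96:48
Now b = 96 in both, so a:b:c = 40:96:48
Therefore a:c = 40:48
Simplify by GCD: a:c = 5:6

5:6


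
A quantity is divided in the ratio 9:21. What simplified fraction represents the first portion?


Total parts = 9 + 21 = 30
First part fraction = 9/30
Simplify: 9/30 = 3/10

3/10


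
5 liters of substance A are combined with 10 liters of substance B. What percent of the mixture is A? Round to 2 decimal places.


Volume of A = 5 L
Volume of B = 10 L
Total volume = 5 + 10 = 15 L
Percentage of A = (5/15) * 100
= 33.33%

33.33


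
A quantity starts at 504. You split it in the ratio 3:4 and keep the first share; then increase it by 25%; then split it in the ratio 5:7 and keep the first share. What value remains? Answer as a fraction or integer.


Start with 504.
Step 1: Split 3:4, first share = 504 * 3/7 = 216
Step 2: Increase by 25%: 216 * 125/100 = 270
Step 3: Split 5:7, first share = 270 * 5/12 = 225/2
Final result = 225/2

225/2


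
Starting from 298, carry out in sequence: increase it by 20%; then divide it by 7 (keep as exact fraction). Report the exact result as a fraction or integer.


Start with 298.
Step 1: Increase by 20%: 298 * 120/100 = 1788/5
Step 2: Divide by 7: 1788/5 / 7 = 1788/35
Final result = 1788/35

1788/35


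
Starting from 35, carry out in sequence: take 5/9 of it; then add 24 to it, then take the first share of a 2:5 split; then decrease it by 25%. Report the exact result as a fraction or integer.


Start with 35.
Step 1: Take 5/9: 35 * 5/9 = 175/9
Step 2: Add 24: 175/9+24=391/9; split 2:5 first = 391/9*2/7 = 782/63
Step 3: Decrease by 25%: 782/63 * 75/100 = 391/42
Final result = 391/42

391/42


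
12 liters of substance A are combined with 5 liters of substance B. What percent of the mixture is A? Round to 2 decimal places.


Volume of A = 12 L
Volume of B = 5 L
Total volume = 12 + 5 = 17 L
Percentage of A = (12/17) * 100
= 70.59%

70.59


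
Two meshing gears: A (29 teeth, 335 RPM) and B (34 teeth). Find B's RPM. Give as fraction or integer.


Gear ratio: teeth_A * RPM_A = teeth_B * RPM_B
29 * 335 = 34 * RPM_B
9715 = 34 * RPM_B
RPM_B = 9715 / 34
RPM_B = 9715/34

9715/34


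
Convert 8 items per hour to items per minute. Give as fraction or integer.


Converting from per hour to per minute
Rate = 8 items per hour
Divide by 60: 8/60
= 2/15 items per minute

2/15


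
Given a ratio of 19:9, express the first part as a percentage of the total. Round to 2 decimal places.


Total parts = 19 + 9 = 28
First part fraction = 19/28
Percentage = (19/28) * 100
= 0.678571 * 100
= 67.86%

67.86


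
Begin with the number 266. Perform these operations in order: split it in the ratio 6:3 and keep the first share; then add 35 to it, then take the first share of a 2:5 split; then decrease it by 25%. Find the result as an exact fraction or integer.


Start with 266.
Step 1: Split 6:3, first share = 266 * 6/9 = 532/3
Step 2: Add 35: 532/3+35=637/3; split 2:5 first = 637/3*2/7 = 182/3
Step 3: Decrease by 25%: 182/3 * 75/100 = 91/2
Final result = 91/2

91/2


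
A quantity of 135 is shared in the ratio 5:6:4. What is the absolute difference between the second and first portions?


Total parts = 5 + 6 + 4 = 15
Value per part = 135 / 15 = 9
Shares: 5*9=45, 6*9=54, 4*9=36
Second share = 54, first share = 45
Difference = |54 - 45| = 9

9


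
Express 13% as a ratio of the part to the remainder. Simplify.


Part = 13%, Remainder = 87%
Ratio = 13:87
GCD(13, 87) = 1
Simplify: 13:87 = 13:87

13:87


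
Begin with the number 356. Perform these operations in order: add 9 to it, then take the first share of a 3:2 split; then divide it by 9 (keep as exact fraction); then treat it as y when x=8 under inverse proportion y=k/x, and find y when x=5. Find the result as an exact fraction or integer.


Start with 356.
Step 1: Add 9: 356+9=365; split 3:2 first = 365*3/5 = 219
Step 2: Divide by 9: 219 / 9 = 73/3
Step 3: Inverse prop: k = (73/3)*8; new y = k/5 = 73/3*8/5 = 584/15
Final result = 584/15

584/15


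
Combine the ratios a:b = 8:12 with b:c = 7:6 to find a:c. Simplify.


Given a:b = 8:12 and b:c = 7:6
Make b consistent. Multiply first ratio by 7: a:b = 56:84
Multiply second ratio by 12: b:c = 84:72
Now b = 84 in both, so a:b:c = 56:84:72
Therefore a:c = 56:72
Simplify by GCD: a:c = 7:9

7:9


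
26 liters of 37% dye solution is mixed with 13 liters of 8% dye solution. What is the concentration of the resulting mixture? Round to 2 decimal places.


Solute in mixture 1 = 37% of 26 L = 26*37/100 = 481/50 L
Solute in mixture 2 = 8% of 13 L = 13*8/100 = 26/25 L
Total solute = 481/50 + 26/25 = 533/50 L
Total volume = 26 + 13 = 39 L
Final concentration = 533/50/39 * 100 = 27.33%

27.33


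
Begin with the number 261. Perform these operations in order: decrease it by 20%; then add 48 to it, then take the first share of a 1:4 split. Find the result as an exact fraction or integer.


Start with 261.
Step 1: Decrease by 20%: 261 * 80/100 = 1044/5
Step 2: Add 48: 1044/5+48=1284/5; split 1:4 first = 1284/5*1/5 = 1284/25
Final result = 1284/25

1284/25


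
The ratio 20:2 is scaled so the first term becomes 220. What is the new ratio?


Original ratio: 20:2
First term target: 220
Scale factor = 220 / 20 = 11
Multiply second term: 2 * 11 = 22
Equivalent ratio = 220:22

220:22


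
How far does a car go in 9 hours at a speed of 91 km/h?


Using distance = speed * time
Speed = 91 km/h
Time = 9 hours
Distance = 91 * 9
= 819 km

819


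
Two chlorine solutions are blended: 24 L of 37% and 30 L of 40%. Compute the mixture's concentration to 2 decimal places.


Solute in mixture 1 = 37% of 24 L = 24*37/100 = 222/25 L
Solute in mixture 2 = 40% of 30 L = 30*40/100 = 12 L
Total solute = 222/25 + 12 = 522/25 L
Total volume = 24 + 30 = 54 L
Final concentration = 522/25/54 * 100 = 38.67%

38.67


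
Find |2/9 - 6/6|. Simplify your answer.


Simplify: 2/9 = 2/9 and 6/6 = 1
Find common denominator: LCD = 9
Convert: 2/9 and 9/9
Difference = |2 - 9|/9 = 7/9
Simplified = 7/9

7/9


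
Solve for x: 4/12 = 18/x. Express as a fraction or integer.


Setting up: 4/12 = 18/x
Cross multiply: 4 * x = 12 * 18
4x = 216
x = 216/4
x = 54

54


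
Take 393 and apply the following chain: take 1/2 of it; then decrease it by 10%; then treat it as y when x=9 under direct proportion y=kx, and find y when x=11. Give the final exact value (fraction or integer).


Start with 393.
Step 1: Take 1/2: 393 * 1/2 = 393/2
Step 2: Decrease by 10%: 393/2 * 90/100 = 3537/20
Step 3: Direct prop: k = (3537/20)/9; new y = k*11 = 3537/20*11/9 = 4323/20
Final result = 4323/20

4323/20


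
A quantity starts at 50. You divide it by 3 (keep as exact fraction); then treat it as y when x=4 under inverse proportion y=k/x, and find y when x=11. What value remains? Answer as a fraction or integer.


Start with 50.
Step 1: Divide by 3: 50 / 3 = 50/3
Step 2: Inverse prop: k = (50/3)*4; new y = k/11 = 50/3*4/11 = 200/33
Final result = 200/33

200/33


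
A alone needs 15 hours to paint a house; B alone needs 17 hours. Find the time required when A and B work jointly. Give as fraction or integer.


Rate of A = 1/15 job per hour
Rate of B = 1/17 job per hour
Combined rate = 1/15 + 1/17
Find common denominator: (17 + 15)/(15*17) = 32/255
Combined rate = 32/255 job per hour
Time together = 1 / (32/255) = 255/32 hours

255/32


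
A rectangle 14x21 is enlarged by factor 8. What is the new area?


Original dimensions: 14 x 21
Enlargement factor = 8
New width = 14 * 8 = 112
New height = 21 * 8 = 168
New area = 112 * 168 = 18816

18816


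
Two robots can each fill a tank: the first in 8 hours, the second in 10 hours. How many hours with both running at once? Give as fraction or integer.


Rate of A = 1/8 job per hour
Rate of B = 1/10 job per hour
Combined rate = 1/8 + 1/10
Find common denominator: (10 + 8)/(8*10) = 18/80
Combined rate = 9/40 job per hour
Time together = 1 / (9/40) = 40/9 hours

40/9


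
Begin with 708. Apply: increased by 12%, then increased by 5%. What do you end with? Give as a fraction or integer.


Start: 708
Step 1: increase by 12% => multiply by 112/100
  708 * 112/100 = 19824/25
Step 2: increase by 5% => multiply by 105/100
  19824/25 * 105/100 = 104076/125
Final value = 104076/125

104076/125


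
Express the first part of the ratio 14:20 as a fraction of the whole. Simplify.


Total parts = 14 + 20 = 34
First part fraction = 14/34
Simplify: 14/34 = 7/17

7/17


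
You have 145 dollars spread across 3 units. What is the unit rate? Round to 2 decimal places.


Total dollars = 145
Number of units = 3
Unit rate = 145 / 3
= 48.33 dollars per unit

48.33


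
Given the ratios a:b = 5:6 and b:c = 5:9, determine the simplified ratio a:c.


Given a:b = 5:6 and b:c = 5:9
Make b consistent. Multiply first ratio by 5: a:b = 25:30
Multiply second ratio by 6: b:c = 30:54
Now b = 30 in both, so a:b:c = 25:30:54
Therefore a:c = 25:54
Simplify by GCD: a:c = 25:54

25:54


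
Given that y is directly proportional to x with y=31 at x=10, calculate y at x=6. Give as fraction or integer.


Direct proportion: y = kx
Find k: k = 31/10 = 31/10
Compute y at x=6: y = 31/10 * 6
y = 93/5

93/5


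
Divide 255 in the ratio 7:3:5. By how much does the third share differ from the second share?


Total parts = 7 + 3 + 5 = 15
Value per part = 255 / 15 = 17
Shares: 7*17=119, 3*17=51, 5*17=85
Third share = 85, second share = 51
Difference = |85 - 51| = 34

34


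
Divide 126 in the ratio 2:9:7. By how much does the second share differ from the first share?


Total parts = 2 + 9 + 7 = 18
Value per part = 126 / 18 = 7
Shares: 2*7=14, 9*7=63, 7*7=49
Second share = 63, first share = 14
Difference = |63 - 14| = 49

49


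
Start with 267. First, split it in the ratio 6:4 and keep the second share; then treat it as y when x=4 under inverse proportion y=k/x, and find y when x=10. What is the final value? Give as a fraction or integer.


Start with 267.
Step 1: Split 6:4, second share = 267 * 4/10 = 534/5
Step 2: Inverse prop: k = (534/5)*4; new y = k/10 = 534/5*4/10 = 1068/25
Final result = 1068/25

1068/25


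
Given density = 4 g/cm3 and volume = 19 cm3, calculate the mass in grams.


Using mass = density * volume
Density = 4 g/cm3
Volume = 19 cm3
Mass = 4 * 19
= 76 g

76


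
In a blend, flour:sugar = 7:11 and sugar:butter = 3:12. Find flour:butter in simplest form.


Given a:b = 7:11 and b:c = 3:12
Make b consistent. Multiply first ratio by 3: a:b = 21:33
Multiply second ratio by 11: b:c = 33:132
Now b = 33 in both, so a:b:c = 21:33:132
Therefore a:c = 21:132
Simplify by GCD: a:c = 7:44

7:44


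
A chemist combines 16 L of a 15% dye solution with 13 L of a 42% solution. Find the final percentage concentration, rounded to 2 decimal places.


Solute in mixture 1 = 15% of 16 L = 16*15/100 = 12/5 L
Solute in mixture 2 = 42% of 13 L = 13*42/100 = 273/50 L
Total solute = 12/5 + 273/50 = 393/50 L
Total volume = 16 + 13 = 29 L
Final concentration = 393/50/29 * 100 = 27.10%

27.10


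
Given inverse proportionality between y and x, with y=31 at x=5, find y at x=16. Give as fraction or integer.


Inverse proportion: y = k/x
Find k: k = 5 * 31 = 155
Compute y at x=16: y = 155/16
y = 155/16

155/16


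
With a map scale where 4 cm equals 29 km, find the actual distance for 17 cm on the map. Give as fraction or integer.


Map scale: 4 cm = 29 km
Measured distance on map = 17 cm
Set up proportion: 17 * 29 / 4
= 493 / 4
= 493/4 km

493/4


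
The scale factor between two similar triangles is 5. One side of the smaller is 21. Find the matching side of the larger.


Similar triangles have proportional sides
Scale factor = 5
Smaller side = 21
Corresponding larger side = 21 * 5
= 105

105


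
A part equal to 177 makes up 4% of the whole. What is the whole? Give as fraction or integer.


Given: 177 is 4% of the whole
Set up: 177 = 4/100 * whole
whole = 177 * 100 / 4
whole = 17700 / 4
whole = 4425

4425


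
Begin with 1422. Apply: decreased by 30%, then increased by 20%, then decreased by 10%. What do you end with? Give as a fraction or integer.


Start: 1422
Step 1: decrease by 30% => multiply by 70/100
  1422 * 70/100 = 4977/5
Step 2: increase by 20% => multiply by 120/100
  4977/5 * 120/100 = 29862/25
Step 3: decrease by 10% => multiply by 90/100
  29862/25 * 90/100 = 134379/125
Final value = 134379/125

134379/125


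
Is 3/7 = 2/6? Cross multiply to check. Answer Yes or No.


Cross multiply to check 3/7 = 2/6
Left cross product: 3 * 6 = 18
Right cross product: 7 * 2 = 14
18 != 14
Not equal, so proportions differ => No

No


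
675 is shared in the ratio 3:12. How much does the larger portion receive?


Total parts = 3 + 12 = 15
Value per part = 675 / 15 = 45
First share = 3 * 45 = 135
Second share = 12 * 45 = 540
Larger share = 540

540


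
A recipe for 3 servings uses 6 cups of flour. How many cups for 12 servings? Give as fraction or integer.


Original: 6 cups for 3 servings
Target servings = 12
Scaling factor = 12/3
New amount = 6 * 12/3
= 72/3
= 24 cups

24


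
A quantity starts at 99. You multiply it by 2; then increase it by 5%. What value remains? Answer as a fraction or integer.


Start with 99.
Step 1: Multiply by 2: 99 * 2 = 198
Step 2: Increase by 5%: 198 * 105/100 = 2079/10
Final result = 2079/10

2079/10


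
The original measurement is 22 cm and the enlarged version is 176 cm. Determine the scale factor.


Original length = 22 cm
Scaled length = 176 cm
Scale factor = 176 / 22
= 8

8


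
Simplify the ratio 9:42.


Find GCD(9, 42)
GCD = 3
Divide both by 3: 9/3 = 3, 42/3 = 14
Simplified ratio = 3:14

3:14


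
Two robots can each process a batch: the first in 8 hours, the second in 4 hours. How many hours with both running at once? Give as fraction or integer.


Rate of A = 1/8 job per hour
Rate of B = 1/4 job per hour
Combined rate = 1/8 + 1/4
Find common denominator: (4 + 8)/(8*4) = 12/32
Combined rate = 3/8 job per hour
Time together = 1 / (3/8) = 8/3 hours

8/3


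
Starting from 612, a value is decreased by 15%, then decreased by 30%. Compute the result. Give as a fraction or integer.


Start: 612
Step 1: decrease by 15% => multiply by 85/100
  612 * 85/100 = 2601/5
Step 2: decrease by 30% => multiply by 70/100
  2601/5 * 70/100 = 18207/50
Final value = 18207/50

18207/50


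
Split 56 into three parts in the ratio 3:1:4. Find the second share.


Ratio = 3:1:4
Total parts = 3 + 1 + 4 = 8
Value per part = 56 / 8 = 7
First share = 3 * 7 = 21
Middle share = 1 * 7 = 7
Third share = 4 * 7 = 28

7


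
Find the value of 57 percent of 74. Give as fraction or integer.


Compute 57% of 74
Convert percentage: 57% = 57/100
Multiply: 74 * 57/100
= 4218/100
= 2109/50

2109/50


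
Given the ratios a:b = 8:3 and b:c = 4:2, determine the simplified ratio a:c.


Given a:b = 8:3 and b:c = 4:2
Make b consistent. Multiply first ratio by 4: a:b = 32:12
Multiply second ratio by 3: b:c = 12:6
Now b = 12 in both, so a:b:c = 32:12:6
Therefore a:c = 32:6
Simplify by GCD: a:c = 16:3

16:3


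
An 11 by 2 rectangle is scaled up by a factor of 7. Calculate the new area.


Original dimensions: 11 x 2
Enlargement factor = 7
New width = 11 * 7 = 77
New height = 2 * 7 = 14
New area = 77 * 14 = 1078

1078


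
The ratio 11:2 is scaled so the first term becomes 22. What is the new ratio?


Original ratio: 11:2
First term target: 22
Scale factor = 22 / 11 = 2
Multiply second term: 2 * 2 = 4
Equivalent ratio = 22:4

22:4


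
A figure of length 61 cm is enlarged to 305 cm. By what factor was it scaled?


Original length = 61 cm
Scaled length = 305 cm
Scale factor = 305 / 61
= 5

5


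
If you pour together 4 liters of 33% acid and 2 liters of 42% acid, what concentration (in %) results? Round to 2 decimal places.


Solute in mixture 1 = 33% of 4 L = 4*33/100 = 33/25 L
Solute in mixture 2 = 42% of 2 L = 2*42/100 = 21/25 L
Total solute = 33/25 + 21/25 = 54/25 L
Total volume = 4 + 2 = 6 L
Final concentration = 54/25/6 * 100 = 36.00%

36.00


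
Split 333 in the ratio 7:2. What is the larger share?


Total parts = 7 + 2 = 9
Value per part = 333 / 9 = 37
First share = 7 * 37 = 259
Second share = 2 * 37 = 74
Larger share = 259

259


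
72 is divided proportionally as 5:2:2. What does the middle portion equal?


Ratio = 5:2:2
Total parts = 5 + 2 + 2 = 9
Value per part = 72 / 9 = 8
First share = 5 * 8 = 40
Middle share = 2 * 8 = 16
Third share = 2 * 8 = 16

16


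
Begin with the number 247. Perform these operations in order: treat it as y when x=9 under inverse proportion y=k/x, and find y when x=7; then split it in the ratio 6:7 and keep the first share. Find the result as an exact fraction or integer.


Start with 247.
Step 1: Inverse prop: k = (247)*9; new y = k/7 = 247*9/7 = 2223/7
Step 2: Split 6:7, first share = 2223/7 * 6/13 = 1026/7
Final result = 1026/7

1026/7


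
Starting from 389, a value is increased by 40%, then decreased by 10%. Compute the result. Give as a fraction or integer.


Start: 389
Step 1: increase by 40% => multiply by 140/100
  389 * 140/100 = 2723/5
Step 2: decrease by 10% => multiply by 90/100
  2723/5 * 90/100 = 24507/50
Final value = 24507/50

24507/50


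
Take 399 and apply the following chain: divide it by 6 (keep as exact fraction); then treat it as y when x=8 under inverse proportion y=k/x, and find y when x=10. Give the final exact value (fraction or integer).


Start with 399.
Step 1: Divide by 6: 399 / 6 = 133/2
Step 2: Inverse prop: k = (133/2)*8; new y = k/10 = 133/2*8/10 = 266/5
Final result = 266/5

266/5


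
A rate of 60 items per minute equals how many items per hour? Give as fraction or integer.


Converting from per minute to per hour
Rate = 60 items per minute
Multiply by 60: 60 * 60
= 3600 items per hour

3600


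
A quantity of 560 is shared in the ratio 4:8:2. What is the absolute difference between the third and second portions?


Total parts = 4 + 8 + 2 = 14
Value per part = 560 / 14 = 40
Shares: 4*40=160, 8*40=320, 2*40=80
Third share = 80, second share = 320
Difference = |80 - 320| = 240

240


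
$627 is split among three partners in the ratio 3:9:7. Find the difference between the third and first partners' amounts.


Total parts = 3 + 9 + 7 = 19
Value per part = 627 / 19 = 33
Shares: 3*33=99, 9*33=297, 7*33=231
Third share = 231, first share = 99
Difference = |231 - 99| = 132

132


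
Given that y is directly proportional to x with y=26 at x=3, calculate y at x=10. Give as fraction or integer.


Direct proportion: y = kx
Find k: k = 26/3 = 26/3
Compute y at x=10: y = 26/3 * 10
y = 260/3

260/3


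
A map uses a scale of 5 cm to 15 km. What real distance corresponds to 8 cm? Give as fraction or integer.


Map scale: 5 cm = 15 km
Measured distance on map = 8 cm
Set up proportion: 8 * 15 / 5
= 120 / 5
= 24 km

24


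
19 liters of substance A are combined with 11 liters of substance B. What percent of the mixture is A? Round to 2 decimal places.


Volume of A = 19 L
Volume of B = 11 L
Total volume = 19 + 11 = 30 L
Percentage of A = (19/30) * 100
= 63.33%

63.33


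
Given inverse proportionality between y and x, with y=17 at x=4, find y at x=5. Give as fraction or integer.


Inverse proportion: y = k/x
Find k: k = 4 * 17 = 68
Compute y at x=5: y = 68/5
y = 68/5

68/5


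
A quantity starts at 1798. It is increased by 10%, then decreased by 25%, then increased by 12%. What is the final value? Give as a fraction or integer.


Start: 1798
Step 1: increase by 10% => multiply by 110/100
  1798 * 110/100 = 9889/5
Step 2: decrease by 25% => multiply by 75/100
  9889/5 * 75/100 = 29667/20
Step 3: increase by 12% => multiply by 112/100
  29667/20 * 112/100 = 207669/125
Final value = 207669/125

207669/125


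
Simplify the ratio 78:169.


Find GCD(78, 169)
GCD = 13
Divide both by 13: 78/13 = 6, 169/13 = 13
Simplified ratio = 6:13

6:13


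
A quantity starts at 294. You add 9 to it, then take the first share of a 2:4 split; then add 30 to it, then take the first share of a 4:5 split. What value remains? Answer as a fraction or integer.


Start with 294.
Step 1: Add 9: 294+9=303; split 2:4 first = 303*2/6 = 101
Step 2: Add 30: 101+30=131; split 4:5 first = 131*4/9 = 524/9
Final result = 524/9

524/9


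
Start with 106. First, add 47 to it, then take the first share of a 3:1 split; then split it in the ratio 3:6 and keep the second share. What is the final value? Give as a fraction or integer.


Start with 106.
Step 1: Add 47: 106+47=153; split 3:1 first = 153*3/4 = 459/4
Step 2: Split 3:6, second share = 459/4 * 6/9 = 153/2
Final result = 153/2

153/2


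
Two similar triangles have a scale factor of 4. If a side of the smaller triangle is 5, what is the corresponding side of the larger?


Similar triangles have proportional sides
Scale factor = 4
Smaller side = 5
Corresponding larger side = 5 * 4
= 20

20


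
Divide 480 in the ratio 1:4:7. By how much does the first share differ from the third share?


Total parts = 1 + 4 + 7 = 12
Value per part = 480 / 12 = 40
Shares: 1*40=40, 4*40=160, 7*40=280
First share = 40, third share = 280
Difference = |40 - 280| = 240

240


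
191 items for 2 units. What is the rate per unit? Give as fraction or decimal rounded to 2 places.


Total items = 191
Number of units = 2
Unit rate = 191 / 2
= 95.50 items per unit

95.50


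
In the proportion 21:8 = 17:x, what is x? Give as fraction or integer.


Setting up: 21/8 = 17/x
Cross multiply: 21 * x = 8 * 17
21x = 136
x = 136/21
x = 136/21

136/21


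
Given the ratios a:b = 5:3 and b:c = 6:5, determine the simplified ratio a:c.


Given a:b = 5:3 and b:c = 6:5
Make b consistent. Multiply first ratio by 6: a:b = 30:18
Multiply second ratio by 3: b:c = 18:15
Now b = 18 in both, so a:b:c = 30:18:15
Therefore a:c = 30:15
Simplify by GCD: a:c = 2:1

2:1


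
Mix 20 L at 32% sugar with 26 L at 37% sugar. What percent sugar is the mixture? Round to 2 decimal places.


Solute in mixture 1 = 32% of 20 L = 20*32/100 = 32/5 L
Solute in mixture 2 = 37% of 26 L = 26*37/100 = 481/50 L
Total solute = 32/5 + 481/50 = 801/50 L
Total volume = 20 + 26 = 46 L
Final concentration = 801/50/46 * 100 = 34.83%

34.83


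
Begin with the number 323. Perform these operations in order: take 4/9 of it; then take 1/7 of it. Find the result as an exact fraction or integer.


Start with 323.
Step 1: Take 4/9: 323 * 4/9 = 1292/9
Step 2: Take 1/7: 1292/9 * 1/7 = 1292/63
Final result = 1292/63

1292/63


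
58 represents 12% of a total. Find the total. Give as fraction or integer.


Given: 58 is 12% of the whole
Set up: 58 = 12/100 * whole
whole = 58 * 100 / 12
whole = 5800 / 12
whole = 1450/3

1450/3


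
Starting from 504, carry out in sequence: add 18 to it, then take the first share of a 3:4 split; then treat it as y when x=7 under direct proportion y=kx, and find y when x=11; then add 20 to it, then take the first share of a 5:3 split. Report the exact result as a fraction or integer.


Start with 504.
Step 1: Add 18: 504+18=522; split 3:4 first = 522*3/7 = 1566/7
Step 2: Direct prop: k = (1566/7)/7; new y = k*11 = 1566/7*11/7 = 17226/49
Step 3: Add 20: 17226/49+20=18206/49; split 5:3 first = 18206/49*5/8 = 45515/196
Final result = 45515/196

45515/196


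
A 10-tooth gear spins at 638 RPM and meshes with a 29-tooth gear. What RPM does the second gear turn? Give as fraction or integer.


Gear ratio: teeth_A * RPM_A = teeth_B * RPM_B
10 * 638 = 29 * RPM_B
6380 = 29 * RPM_B
RPM_B = 6380 / 29
RPM_B = 220

220


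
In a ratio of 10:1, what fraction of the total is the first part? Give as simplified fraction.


Total parts = 10 + 1 = 11
First part fraction = 10/11
Simplify: 10/11 = 10/11

10/11


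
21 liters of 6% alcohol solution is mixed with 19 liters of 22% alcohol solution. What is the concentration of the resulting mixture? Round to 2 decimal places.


Solute in mixture 1 = 6% of 21 L = 21*6/100 = 63/50 L
Solute in mixture 2 = 22% of 19 L = 19*22/100 = 209/50 L
Total solute = 63/50 + 209/50 = 136/25 L
Total volume = 21 + 19 = 40 L
Final concentration = 136/25/40 * 100 = 13.60%

13.60


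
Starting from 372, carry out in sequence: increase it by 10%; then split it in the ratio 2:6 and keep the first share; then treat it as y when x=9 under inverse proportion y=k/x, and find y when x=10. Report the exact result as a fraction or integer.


Start with 372.
Step 1: Increase by 10%: 372 * 110/100 = 2046/5
Step 2: Split 2:6, first share = 2046/5 * 2/8 = 1023/10
Step 3: Inverse prop: k = (1023/10)*9; new y = k/10 = 1023/10*9/10 = 9207/100
Final result = 9207/100

9207/100


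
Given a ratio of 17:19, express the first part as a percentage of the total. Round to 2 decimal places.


Total parts = 17 + 19 = 36
First part fraction = 17/36
Percentage = (17/36) * 100
= 0.472222 * 100
= 47.22%

47.22


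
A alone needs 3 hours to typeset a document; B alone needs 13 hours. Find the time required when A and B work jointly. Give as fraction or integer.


Rate of A = 1/3 job per hour
Rate of B = 1/13 job per hour
Combined rate = 1/3 + 1/13
Find common denominator: (13 + 3)/(3*13) = 16/39
Combined rate = 16/39 job per hour
Time together = 1 / (16/39) = 39/16 hours

39/16


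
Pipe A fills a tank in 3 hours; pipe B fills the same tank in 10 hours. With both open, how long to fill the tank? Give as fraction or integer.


Rate of A = 1/3 job per hour
Rate of B = 1/10 job per hour
Combined rate = 1/3 + 1/10
Find common denominator: (10 + 3)/(3*10) = 13/30
Combined rate = 13/30 job per hour
Time together = 1 / (13/30) = 30/13 hours

30/13


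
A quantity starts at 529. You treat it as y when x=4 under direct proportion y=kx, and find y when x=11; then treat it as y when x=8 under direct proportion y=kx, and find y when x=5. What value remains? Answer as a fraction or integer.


Start with 529.
Step 1: Direct prop: k = (529)/4; new y = k*11 = 529*11/4 = 5819/4
Step 2: Direct prop: k = (5819/4)/8; new y = k*5 = 5819/4*5/8 = 29095/32
Final result = 29095/32

29095/32


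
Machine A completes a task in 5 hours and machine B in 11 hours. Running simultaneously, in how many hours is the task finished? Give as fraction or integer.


Rate of A = 1/5 job per hour
Rate of B = 1/11 job per hour
Combined rate = 1/5 + 1/11
Find common denominator: (11 + 5)/(5*11) = 16/55
Combined rate = 16/55 job per hour
Time together = 1 / (16/55) = 55/16 hours

55/16


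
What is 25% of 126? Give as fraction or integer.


Compute 25% of 126
Convert percentage: 25% = 25/100
Multiply: 126 * 25/100
= 3150/100
= 63/2

63/2


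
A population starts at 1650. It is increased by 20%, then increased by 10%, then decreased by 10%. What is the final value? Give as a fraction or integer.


Start: 1650
Step 1: increase by 20% => multiply by 120/100
  1650 * 120/100 = 1980
Step 2: increase by 10% => multiply by 110/100
  1980 * 110/100 = 2178
Step 3: decrease by 10% => multiply by 90/100
  2178 * 90/100 = 9801/5
Final value = 9801/5

9801/5


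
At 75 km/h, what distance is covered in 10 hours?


Using distance = speed * time
Speed = 75 km/h
Time = 10 hours
Distance = 75 * 10
= 750 km

750


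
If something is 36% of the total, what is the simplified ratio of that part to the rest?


Part = 36%, Remainder = 64%
Ratio = 36:64
GCD(36, 64) = 4
Simplify: 9:16 = 9:16

9:16


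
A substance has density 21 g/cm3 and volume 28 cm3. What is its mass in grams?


Using mass = density * volume
Density = 21 g/cm3
Volume = 28 cm3
Mass = 21 * 28
= 588 g

588


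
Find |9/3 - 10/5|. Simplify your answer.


Simplify: 9/3 = 3 and 10/5 = 2
Find common denominator: LCD = 1
Convert: 3/1 and 2/1
Difference = |3 - 2|/1 = 1/1
Simplified = 1

1


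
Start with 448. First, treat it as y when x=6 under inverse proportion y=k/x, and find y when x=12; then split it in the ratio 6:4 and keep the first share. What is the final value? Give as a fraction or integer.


Start with 448.
Step 1: Inverse prop: k = (448)*6; new y = k/12 = 448*6/12 = 224
Step 2: Split 6:4, first share = 224 * 6/10 = 672/5
Final result = 672/5

672/5


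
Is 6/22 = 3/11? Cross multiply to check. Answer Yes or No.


Cross multiply to check 6/22 = 3/11
Left cross product: 6 * 11 = 66
Right cross product: 22 * 3 = 66
66 = 66
Equal, so proportions match => Yes

Yes


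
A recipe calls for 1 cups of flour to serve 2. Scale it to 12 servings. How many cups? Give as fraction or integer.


Original: 1 cups for 2 servings
Target servings = 12
Scaling factor = 12/2
New amount = 1 * 12/2
= 12/2
= 6 cups

6


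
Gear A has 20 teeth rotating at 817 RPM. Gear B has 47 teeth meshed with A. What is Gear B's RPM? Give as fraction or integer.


Gear ratio: teeth_A * RPM_A = teeth_B * RPM_B
20 * 817 = 47 * RPM_B
16340 = 47 * RPM_B
RPM_B = 16340 / 47
RPM_B = 16340/47

16340/47


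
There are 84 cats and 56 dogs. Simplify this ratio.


Find GCD(84, 56)
GCD = 28
Divide both by 28: 84/28 = 3, 56/28 = 2
Simplified ratio = 3:2

3:2


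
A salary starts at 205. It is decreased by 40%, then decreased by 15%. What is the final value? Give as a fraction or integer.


Start: 205
Step 1: decrease by 40% => multiply by 60/100
  205 * 60/100 = 123
Step 2: decrease by 15% => multiply by 85/100
  123 * 85/100 = 2091/20
Final value = 2091/20

2091/20


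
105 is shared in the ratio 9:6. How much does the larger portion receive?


Total parts = 9 + 6 = 15
Value per part = 105 / 15 = 7
First share = 9 * 7 = 63
Second share = 6 * 7 = 42
Larger share = 63

63


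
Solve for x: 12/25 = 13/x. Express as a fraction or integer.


Setting up: 12/25 = 13/x
Cross multiply: 12 * x = 25 * 13
12x = 325
x = 325/12
x = 325/12

325/12


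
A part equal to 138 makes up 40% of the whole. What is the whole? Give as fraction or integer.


Given: 138 is 40% of the whole
Set up: 138 = 40/100 * whole
whole = 138 * 100 / 40
whole = 13800 / 40
whole = 345

345


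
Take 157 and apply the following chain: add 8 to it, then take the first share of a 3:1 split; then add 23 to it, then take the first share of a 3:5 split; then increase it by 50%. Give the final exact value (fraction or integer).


Start with 157.
Step 1: Add 8: 157+8=165; split 3:1 first = 165*3/4 = 495/4
Step 2: Add 23: 495/4+23=587/4; split 3:5 first = 587/4*3/8 = 1761/32
Step 3: Increase by 50%: 1761/32 * 150/100 = 5283/64
Final result = 5283/64

5283/64


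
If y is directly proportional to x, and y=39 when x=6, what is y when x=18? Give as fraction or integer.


Direct proportion: y = kx
Find k: k = 39/6 = 13/2
Compute y at x=18: y = 13/2 * 18
y = 117

117


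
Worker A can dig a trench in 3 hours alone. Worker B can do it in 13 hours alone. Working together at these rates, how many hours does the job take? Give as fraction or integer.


Rate of A = 1/3 job per hour
Rate of B = 1/13 job per hour
Combined rate = 1/3 + 1/13
Find common denominator: (13 + 3)/(3*13) = 16/39
Combined rate = 16/39 job per hour
Time together = 1 / (16/39) = 39/16 hours

39/16


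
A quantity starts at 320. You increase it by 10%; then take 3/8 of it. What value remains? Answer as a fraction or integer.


Start with 320.
Step 1: Increase by 10%: 320 * 110/100 = 352
Step 2: Take 3/8: 352 * 3/8 = 132
Final result = 132

132


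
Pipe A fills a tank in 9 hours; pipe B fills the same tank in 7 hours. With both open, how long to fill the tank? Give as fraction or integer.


Rate of A = 1/9 job per hour
Rate of B = 1/7 job per hour
Combined rate = 1/9 + 1/7
Find common denominator: (7 + 9)/(9*7) = 16/63
Combined rate = 16/63 job per hour
Time together = 1 / (16/63) = 63/16 hours

63/16


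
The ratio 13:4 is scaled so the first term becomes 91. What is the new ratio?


Original ratio: 13:4
First term target: 91
Scale factor = 91 / 13 = 7
Multiply second term: 4 * 7 = 28
Equivalent ratio = 91:28

91:28


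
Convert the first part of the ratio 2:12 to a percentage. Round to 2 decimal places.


Total parts = 2 + 12 = 14
First part fraction = 2/14
Percentage = (2/14) * 100
= 0.142857 * 100
= 14.29%

14.29


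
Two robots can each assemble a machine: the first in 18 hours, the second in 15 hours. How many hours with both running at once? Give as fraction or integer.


Rate of A = 1/18 job per hour
Rate of B = 1/15 job per hour
Combined rate = 1/18 + 1/15
Find common denominator: (15 + 18)/(18*15) = 33/270
Combined rate = 11/90 job per hour
Time together = 1 / (11/90) = 90/11 hours

90/11


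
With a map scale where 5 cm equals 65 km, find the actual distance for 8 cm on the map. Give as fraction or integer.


Map scale: 5 cm = 65 km
Measured distance on map = 8 cm
Set up proportion: 8 * 65 / 5
= 520 / 5
= 104 km

104


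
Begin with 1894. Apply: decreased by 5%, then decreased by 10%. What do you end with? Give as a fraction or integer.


Start: 1894
Step 1: decrease by 5% => multiply by 95/100
  1894 * 95/100 = 17993/10
Step 2: decrease by 10% => multiply by 90/100
  17993/10 * 90/100 = 161937/100
Final value = 161937/100

161937/100


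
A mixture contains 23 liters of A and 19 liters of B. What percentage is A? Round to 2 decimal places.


Volume of A = 23 L
Volume of B = 19 L
Total volume = 23 + 19 = 42 L
Percentage of A = (23/42) * 100
= 54.76%

54.76


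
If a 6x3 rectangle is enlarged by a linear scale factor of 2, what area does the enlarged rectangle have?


Original dimensions: 6 x 3
Enlargement factor = 2
New width = 6 * 2 = 12
New height = 3 * 2 = 6
New area = 12 * 6 = 72

72


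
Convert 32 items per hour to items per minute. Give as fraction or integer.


Converting from per hour to per minute
Rate = 32 items per hour
Divide by 60: 32/60
= 8/15 items per minute

8/15


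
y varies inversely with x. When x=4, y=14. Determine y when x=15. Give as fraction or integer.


Inverse proportion: y = k/x
Find k: k = 4 * 14 = 56
Compute y at x=15: y = 56/15
y = 56/15

56/15


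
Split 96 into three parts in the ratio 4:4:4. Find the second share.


Ratio = 4:4:4
Total parts = 4 + 4 + 4 = 12
Value per part = 96 / 12 = 8
First share = 4 * 8 = 32
Middle share = 4 * 8 = 32
Third share = 4 * 8 = 32

32


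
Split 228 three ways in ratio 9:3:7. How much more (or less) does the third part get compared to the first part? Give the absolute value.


Total parts = 9 + 3 + 7 = 19
Value per part = 228 / 19 = 12
Shares: 9*12=108, 3*12=36, 7*12=84
Third share = 84, first share = 108
Difference = |84 - 108| = 24

24


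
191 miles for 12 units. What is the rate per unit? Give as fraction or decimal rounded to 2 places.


Total miles = 191
Number of units = 12
Unit rate = 191 / 12
= 15.92 miles per unit

15.92


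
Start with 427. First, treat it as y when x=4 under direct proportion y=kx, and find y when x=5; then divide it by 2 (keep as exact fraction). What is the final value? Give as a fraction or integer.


Start with 427.
Step 1: Direct prop: k = (427)/4; new y = k*5 = 427*5/4 = 2135/4
Step 2: Divide by 2: 2135/4 / 2 = 2135/8
Final result = 2135/8

2135/8


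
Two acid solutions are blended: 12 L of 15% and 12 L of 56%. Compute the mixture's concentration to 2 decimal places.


Solute in mixture 1 = 15% of 12 L = 12*15/100 = 9/5 L
Solute in mixture 2 = 56% of 12 L = 12*56/100 = 168/25 L
Total solute = 9/5 + 168/25 = 213/25 L
Total volume = 12 + 12 = 24 L
Final concentration = 213/25/24 * 100 = 35.50%

35.50


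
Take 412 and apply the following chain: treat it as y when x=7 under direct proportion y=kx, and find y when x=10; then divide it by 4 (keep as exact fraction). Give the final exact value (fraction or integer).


Start with 412.
Step 1: Direct prop: k = (412)/7; new y = k*10 = 412*10/7 = 4120/7
Step 2: Divide by 4: 4120/7 / 4 = 1030/7
Final result = 1030/7

1030/7


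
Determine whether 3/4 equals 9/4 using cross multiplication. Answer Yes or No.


Cross multiply to check 3/4 = 9/4
Left cross product: 3 * 4 = 12
Right cross product: 4 * 9 = 36
12 != 36
Not equal, so proportions differ => No

No


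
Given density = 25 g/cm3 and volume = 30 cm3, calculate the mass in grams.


Using mass = density * volume
Density = 25 g/cm3
Volume = 30 cm3
Mass = 25 * 30
= 750 g

750


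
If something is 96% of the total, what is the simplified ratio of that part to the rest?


Part = 96%, Remainder = 4%
Ratio = 96:4
GCD(96, 4) = 4
Simplify: 24:1 = 24:1

24:1


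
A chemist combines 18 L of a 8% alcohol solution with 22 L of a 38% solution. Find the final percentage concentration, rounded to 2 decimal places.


Solute in mixture 1 = 8% of 18 L = 18*8/100 = 36/25 L
Solute in mixture 2 = 38% of 22 L = 22*38/100 = 209/25 L
Total solute = 36/25 + 209/25 = 49/5 L
Total volume = 18 + 22 = 40 L
Final concentration = 49/5/40 * 100 = 24.50%

24.50


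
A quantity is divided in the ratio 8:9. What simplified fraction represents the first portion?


Total parts = 8 + 9 = 17
First part fraction = 8/17
Simplify: 8/17 = 8/17

8/17


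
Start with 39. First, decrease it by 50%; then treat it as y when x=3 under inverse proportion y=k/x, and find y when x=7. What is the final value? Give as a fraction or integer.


Start with 39.
Step 1: Decrease by 50%: 39 * 50/100 = 39/2
Step 2: Inverse prop: k = (39/2)*3; new y = k/7 = 39/2*3/7 = 117/14
Final result = 117/14

117/14


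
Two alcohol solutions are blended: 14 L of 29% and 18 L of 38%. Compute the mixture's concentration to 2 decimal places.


Solute in mixture 1 = 29% of 14 L = 14*29/100 = 203/50 L
Solute in mixture 2 = 38% of 18 L = 18*38/100 = 171/25 L
Total solute = 203/50 + 171/25 = 109/10 L
Total volume = 14 + 18 = 32 L
Final concentration = 109/10/32 * 100 = 34.06%

34.06
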